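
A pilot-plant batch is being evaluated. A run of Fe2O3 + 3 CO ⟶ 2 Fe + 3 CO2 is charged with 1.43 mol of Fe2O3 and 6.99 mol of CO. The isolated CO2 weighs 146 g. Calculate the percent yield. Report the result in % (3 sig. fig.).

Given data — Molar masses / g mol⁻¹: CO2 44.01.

n(Fe2O3) = 1.430 mol
n(CO) = 6.990 mol
n/ν → Fe2O3: 1.430, CO: 2.330; Fe2O3 is limiting.
theoretical n(CO2) = (3/1) × 1.430 = 4.290 mol → 188.8 g
% yield = 146 / 188.8 × 100 = 77.33 %

77.3 %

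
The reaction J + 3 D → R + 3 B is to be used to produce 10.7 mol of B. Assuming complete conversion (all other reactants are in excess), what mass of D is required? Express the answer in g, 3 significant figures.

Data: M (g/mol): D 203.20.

n(B) = 10.70 mol
n(D) = (3/3) × 10.70 = 10.70 mol
mass = 10.70 × 203.20 = 2174 g

2170 g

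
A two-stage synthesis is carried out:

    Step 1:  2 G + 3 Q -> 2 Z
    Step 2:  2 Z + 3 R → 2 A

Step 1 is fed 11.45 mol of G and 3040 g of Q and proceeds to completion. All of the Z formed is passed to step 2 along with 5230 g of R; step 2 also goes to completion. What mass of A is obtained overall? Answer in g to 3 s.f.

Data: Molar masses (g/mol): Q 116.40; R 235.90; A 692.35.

7930 g

Step 1:
n(G) = 11.45 mol
n(Q) = 3040 / 116.40 = 26.12 mol
n/ν → G: 5.725, Q: 8.707; G is limiting.
n(Z) produced = (2/2) × 11.45 = 11.45 mol
Step 2:
n(Z) available = 11.45 mol
n(R) = 5230 / 235.90 = 22.17 mol
n/ν → Z: 5.725, R: 7.390; Z is limiting.
n(A) = (2/2) × 11.45 = 11.45 mol
mass = 11.45 × 692.35 = 7927 g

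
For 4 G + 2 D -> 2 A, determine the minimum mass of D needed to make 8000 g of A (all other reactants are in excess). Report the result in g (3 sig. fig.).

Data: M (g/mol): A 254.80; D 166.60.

n(A) = 8000 / 254.80 = 31.40 mol
n(D) = (2/2) × 31.40 = 31.40 mol
mass = 31.40 × 166.60 = 5231 g

5230 g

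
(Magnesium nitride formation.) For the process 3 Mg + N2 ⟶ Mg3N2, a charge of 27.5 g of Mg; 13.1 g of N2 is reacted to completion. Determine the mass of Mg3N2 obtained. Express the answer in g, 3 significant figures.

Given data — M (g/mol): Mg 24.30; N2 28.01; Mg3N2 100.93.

n(Mg) = 27.50 / 24.30 = 1.132 mol
n(N2) = 13.10 / 28.01 = 0.4677 mol
n/ν → Mg: 0.3773, N2: 0.4677; Mg is limiting.
n(Mg3N2) = (1/3) × 1.132 = 0.3773 mol
mass = 0.3773 × 100.93 = 38.08 g

38.1 g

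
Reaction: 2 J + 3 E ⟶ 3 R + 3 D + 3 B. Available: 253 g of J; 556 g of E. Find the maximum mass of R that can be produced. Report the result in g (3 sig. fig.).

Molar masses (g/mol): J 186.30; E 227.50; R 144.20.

n(J) = 253.0 / 186.30 = 1.358 mol
n(E) = 556.0 / 227.50 = 2.444 mol
n/ν for J = 1.358/2 = 0.6790
n/ν for E = 2.444/3 = 0.8147
Smallest n/ν is J → limiting reagent.
n(R) = (3/2) × 1.358 = 2.037 mol
mass = 2.037 × 144.20 = 293.7 g

294 g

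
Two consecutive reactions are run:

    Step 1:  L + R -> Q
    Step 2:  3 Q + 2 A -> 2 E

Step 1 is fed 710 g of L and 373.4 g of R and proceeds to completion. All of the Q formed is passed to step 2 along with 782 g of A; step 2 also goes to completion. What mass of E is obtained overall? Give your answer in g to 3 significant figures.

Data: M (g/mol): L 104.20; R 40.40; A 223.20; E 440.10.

Step 1:
n(L) = 710.0 / 104.20 = 6.814 mol
n(R) = 373.4 / 40.40 = 9.243 mol
n/ν for L = 6.814/1 = 6.814
n/ν for R = 9.243/1 = 9.243
Smallest n/ν is L → limiting reagent.
n(Q) produced = (1/1) × 6.814 = 6.814 mol
Step 2:
n(Q) available = 6.814 mol
n(A) = 782.0 / 223.20 = 3.504 mol
n/ν for Q = 6.814/3 = 2.271
n/ν for A = 3.504/2 = 1.752
Smallest n/ν is A → limiting reagent.
n(E) = (2/2) × 3.504 = 3.504 mol
mass = 3.504 × 440.10 = 1542 g

1540 g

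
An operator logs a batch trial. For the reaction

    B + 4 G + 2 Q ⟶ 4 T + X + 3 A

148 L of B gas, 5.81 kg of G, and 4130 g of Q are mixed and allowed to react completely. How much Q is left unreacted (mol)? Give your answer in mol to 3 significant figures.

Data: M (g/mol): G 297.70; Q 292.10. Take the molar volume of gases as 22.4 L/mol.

n(B) = 148.0 / 22.4 = 6.607 mol
n(G) = 5.810×1000 / 297.70 = 19.52 mol
n(Q) = 4130 / 292.10 = 14.14 mol
n/ν → B: 6.607, G: 4.880, Q: 7.070; G is limiting.
Q consumed = (2/4) × 19.52 = 9.760 mol
Q remaining = 14.14 − 9.760 = 4.380 mol

4.38 mol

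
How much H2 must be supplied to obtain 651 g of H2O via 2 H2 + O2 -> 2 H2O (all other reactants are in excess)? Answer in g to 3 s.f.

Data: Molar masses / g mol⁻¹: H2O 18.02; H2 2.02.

73.0 g

n(H2O) = 651 / 18.02 = 36.13 mol
n(H2) = (2/2) × 36.13 = 36.13 mol
mass = 36.13 × 2.02 = 72.98 g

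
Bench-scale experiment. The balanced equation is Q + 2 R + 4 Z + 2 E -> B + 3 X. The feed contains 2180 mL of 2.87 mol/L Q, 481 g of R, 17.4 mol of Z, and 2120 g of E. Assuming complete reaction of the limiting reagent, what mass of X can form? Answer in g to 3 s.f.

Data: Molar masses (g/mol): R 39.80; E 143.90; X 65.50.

855 g

n(Q) = 2.87 × 2180/1000 = 6.257 mol
n(R) = 481.0 / 39.80 = 12.09 mol
n(Z) = 17.40 mol
n(E) = 2120 / 143.90 = 14.73 mol
n/ν for Q = 6.257/1 = 6.257
n/ν for R = 12.09/2 = 6.045
n/ν for Z = 17.40/4 = 4.350
n/ν for E = 14.73/2 = 7.365
Smallest n/ν is Z → limiting reagent.
n(X) = (3/4) × 17.40 = 13.05 mol
mass = 13.05 × 65.50 = 854.8 g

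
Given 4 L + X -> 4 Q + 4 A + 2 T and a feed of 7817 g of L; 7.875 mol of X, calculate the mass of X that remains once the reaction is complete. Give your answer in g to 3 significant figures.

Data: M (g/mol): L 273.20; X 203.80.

147 g

n(L) = 7817 / 273.20 = 28.61 mol
n(X) = 7.875 mol
n/ν for L = 28.61/4 = 7.153
n/ν for X = 7.875/1 = 7.875
Smallest n/ν is L → limiting reagent.
X consumed = (1/4) × 28.61 = 7.153 mol
X remaining = 7.875 − 7.153 = 0.7220 mol
mass = 0.7220 × 203.80 = 147.1 g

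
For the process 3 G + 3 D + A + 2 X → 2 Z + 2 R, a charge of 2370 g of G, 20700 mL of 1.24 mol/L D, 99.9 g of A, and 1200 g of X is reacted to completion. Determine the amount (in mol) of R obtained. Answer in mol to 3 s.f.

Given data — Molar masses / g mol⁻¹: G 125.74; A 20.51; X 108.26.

n(G) = 2370 / 125.74 = 18.85 mol
n(D) = 1.24 × 20700/1000 = 25.67 mol
n(A) = 99.90 / 20.51 = 4.871 mol
n(X) = 1200 / 108.26 = 11.08 mol
n/ν → G: 6.283, D: 8.557, A: 4.871, X: 5.540; A is limiting.
n(R) = (2/1) × 4.871 = 9.742 mol

9.74 mol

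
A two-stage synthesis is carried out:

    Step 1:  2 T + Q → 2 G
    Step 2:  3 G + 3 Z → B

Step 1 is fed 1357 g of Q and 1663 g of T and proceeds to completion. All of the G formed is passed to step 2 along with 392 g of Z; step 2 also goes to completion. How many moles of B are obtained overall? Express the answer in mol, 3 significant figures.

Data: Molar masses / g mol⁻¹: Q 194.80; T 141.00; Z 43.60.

3.00 mol

Step 1:
n(Q) = 1357 / 194.80 = 6.966 mol
n(T) = 1663 / 141.00 = 11.79 mol
n/ν → Q: 6.966, T: 5.895; T is limiting.
n(G) produced = (2/2) × 11.79 = 11.79 mol
Step 2:
n(G) available = 11.79 mol
n(Z) = 392.0 / 43.60 = 8.991 mol
n/ν → G: 3.930, Z: 2.997; Z is limiting.
n(B) = (1/3) × 8.991 = 2.997 mol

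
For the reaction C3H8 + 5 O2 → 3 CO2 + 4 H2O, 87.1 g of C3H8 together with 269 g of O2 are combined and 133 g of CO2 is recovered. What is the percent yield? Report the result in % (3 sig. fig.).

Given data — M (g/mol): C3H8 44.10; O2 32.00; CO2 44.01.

n(C3H8) = 87.10 / 44.10 = 1.975 mol
n(O2) = 269.0 / 32.00 = 8.406 mol
n/ν → C3H8: 1.975, O2: 1.681; O2 is limiting.
theoretical n(CO2) = (3/5) × 8.406 = 5.044 mol → 222.0 g
% yield = 133 / 222.0 × 100 = 59.91 %

59.9 %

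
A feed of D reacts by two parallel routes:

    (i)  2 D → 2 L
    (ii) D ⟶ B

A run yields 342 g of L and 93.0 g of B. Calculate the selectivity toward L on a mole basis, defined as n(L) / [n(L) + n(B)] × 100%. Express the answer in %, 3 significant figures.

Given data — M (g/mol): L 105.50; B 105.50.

n(L) = 342 / 105.50 = 3.242 mol
n(B) = 93.0 / 105.50 = 0.8815 mol
selectivity = 3.242/(3.242+0.8815) × 100 = 78.62 %

78.6 %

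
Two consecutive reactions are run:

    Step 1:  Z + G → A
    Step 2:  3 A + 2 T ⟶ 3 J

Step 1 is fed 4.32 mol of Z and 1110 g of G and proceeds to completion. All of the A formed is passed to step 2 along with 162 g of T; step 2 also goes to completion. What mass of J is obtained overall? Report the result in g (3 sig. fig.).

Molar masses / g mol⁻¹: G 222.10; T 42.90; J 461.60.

Step 1:
n(Z) = 4.320 mol
n(G) = 1110 / 222.10 = 4.998 mol
n/ν for Z = 4.320/1 = 4.320
n/ν for G = 4.998/1 = 4.998
Smallest n/ν is Z → limiting reagent.
n(A) produced = (1/1) × 4.320 = 4.320 mol
Step 2:
n(A) available = 4.320 mol
n(T) = 162.0 / 42.90 = 3.776 mol
n/ν for A = 4.320/3 = 1.440
n/ν for T = 3.776/2 = 1.888
Smallest n/ν is A → limiting reagent.
n(J) = (3/3) × 4.320 = 4.320 mol
mass = 4.320 × 461.60 = 1994 g

1990 g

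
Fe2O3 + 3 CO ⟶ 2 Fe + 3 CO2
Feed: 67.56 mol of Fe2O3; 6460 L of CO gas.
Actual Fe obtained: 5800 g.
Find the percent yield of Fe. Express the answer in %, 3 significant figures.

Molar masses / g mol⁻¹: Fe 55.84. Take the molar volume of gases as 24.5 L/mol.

n(Fe2O3) = 67.56 mol
n(CO) = 6460 / 24.5 = 263.7 mol
n/ν for Fe2O3 = 67.56/1 = 67.56
n/ν for CO = 263.7/3 = 87.90
Smallest n/ν is Fe2O3 → limiting reagent.
theoretical n(Fe) = (2/1) × 67.56 = 135.1 mol → 7544 g
% yield = 5800 / 7544 × 100 = 76.88 %

76.9 %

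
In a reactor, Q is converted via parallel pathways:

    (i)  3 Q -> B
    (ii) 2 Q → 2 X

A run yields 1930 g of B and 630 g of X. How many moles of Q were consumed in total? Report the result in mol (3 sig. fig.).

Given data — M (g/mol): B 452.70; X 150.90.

n(B) = 1930 / 452.70 = 4.263 mol
n(X) = 630 / 150.90 = 4.175 mol
n(Q) via (i) = (3/1)×4.263 = 12.79 mol
n(Q) via (ii) = (2/2)×4.175 = 4.175 mol
total n(Q) = 12.79 + 4.175 = 16.97 mol

17.0 mol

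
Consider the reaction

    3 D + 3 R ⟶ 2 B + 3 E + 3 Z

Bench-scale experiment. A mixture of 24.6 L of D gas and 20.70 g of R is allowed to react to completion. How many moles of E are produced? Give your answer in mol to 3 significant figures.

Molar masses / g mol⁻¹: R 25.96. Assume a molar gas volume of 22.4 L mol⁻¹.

0.797 mol

n(D) = 24.60 / 22.4 = 1.098 mol
n(R) = 20.70 / 25.96 = 0.7974 mol
n/ν → D: 0.3660, R: 0.2658; R is limiting.
n(E) = (3/3) × 0.7974 = 0.7974 mol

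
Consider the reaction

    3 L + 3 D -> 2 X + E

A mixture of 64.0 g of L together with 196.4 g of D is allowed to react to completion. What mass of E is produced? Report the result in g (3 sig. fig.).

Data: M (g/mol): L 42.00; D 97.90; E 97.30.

n(L) = 64.00 / 42.00 = 1.524 mol
n(D) = 196.4 / 97.90 = 2.006 mol
n/ν → L: 0.5080, D: 0.6687; L is limiting.
n(E) = (1/3) × 1.524 = 0.5080 mol
mass = 0.5080 × 97.30 = 49.43 g

49.4 g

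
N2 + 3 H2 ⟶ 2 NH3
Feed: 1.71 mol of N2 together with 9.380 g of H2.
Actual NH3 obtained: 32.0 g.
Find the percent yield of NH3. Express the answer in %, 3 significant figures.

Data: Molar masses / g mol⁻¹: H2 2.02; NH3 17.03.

60.7 %

n(N2) = 1.710 mol
n(H2) = 9.380 / 2.02 = 4.644 mol
n/ν for N2 = 1.710/1 = 1.710
n/ν for H2 = 4.644/3 = 1.548
Smallest n/ν is H2 → limiting reagent.
theoretical n(NH3) = (2/3) × 4.644 = 3.096 mol → 52.72 g
% yield = 32.0 / 52.72 × 100 = 60.70 %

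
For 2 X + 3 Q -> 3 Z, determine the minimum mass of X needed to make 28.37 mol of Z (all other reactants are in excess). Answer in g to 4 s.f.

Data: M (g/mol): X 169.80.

n(Z) = 28.37 mol
n(X) = (2/3) × 28.37 = 18.91 mol
mass = 18.91 × 169.80 = 3211 g

3211 g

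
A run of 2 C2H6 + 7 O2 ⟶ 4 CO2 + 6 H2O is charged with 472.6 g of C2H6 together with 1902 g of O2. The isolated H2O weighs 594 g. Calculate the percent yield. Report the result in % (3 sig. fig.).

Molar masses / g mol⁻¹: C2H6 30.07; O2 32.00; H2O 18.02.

69.9 %

n(C2H6) = 472.6 / 30.07 = 15.72 mol
n(O2) = 1902 / 32.00 = 59.44 mol
n/ν → C2H6: 7.860, O2: 8.491; C2H6 is limiting.
theoretical n(H2O) = (6/2) × 15.72 = 47.16 mol → 849.8 g
% yield = 594 / 849.8 × 100 = 69.90 %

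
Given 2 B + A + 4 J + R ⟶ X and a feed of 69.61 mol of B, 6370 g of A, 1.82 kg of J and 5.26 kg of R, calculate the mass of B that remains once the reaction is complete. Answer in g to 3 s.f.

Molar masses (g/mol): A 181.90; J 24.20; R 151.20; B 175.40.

5610 g

n(B) = 69.61 mol
n(A) = 6370 / 181.90 = 35.02 mol
n(J) = 1.820×1000 / 24.20 = 75.21 mol
n(R) = 5.260×1000 / 151.20 = 34.79 mol
n/ν for B = 69.61/2 = 34.81
n/ν for A = 35.02/1 = 35.02
n/ν for J = 75.21/4 = 18.80
n/ν for R = 34.79/1 = 34.79
Smallest n/ν is J → limiting reagent.
B consumed = (2/4) × 75.21 = 37.61 mol
B remaining = 69.61 − 37.61 = 32.00 mol
mass = 32.00 × 175.40 = 5613 g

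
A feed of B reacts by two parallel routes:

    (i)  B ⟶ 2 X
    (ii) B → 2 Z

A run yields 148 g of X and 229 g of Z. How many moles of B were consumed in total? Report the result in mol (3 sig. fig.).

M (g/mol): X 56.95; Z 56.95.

n(X) = 148 / 56.95 = 2.599 mol
n(Z) = 229 / 56.95 = 4.021 mol
n(B) via (i) = (1/2)×2.599 = 1.300 mol
n(B) via (ii) = (1/2)×4.021 = 2.011 mol
total n(B) = 1.300 + 2.011 = 3.311 mol

3.31 mol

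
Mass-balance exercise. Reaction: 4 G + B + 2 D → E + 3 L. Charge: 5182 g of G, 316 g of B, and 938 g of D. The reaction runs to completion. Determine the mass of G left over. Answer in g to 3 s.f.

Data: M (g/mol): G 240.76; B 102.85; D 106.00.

2220 g

n(G) = 5182 / 240.76 = 21.52 mol
n(B) = 316.0 / 102.85 = 3.072 mol
n(D) = 938.0 / 106.00 = 8.849 mol
n/ν → G: 5.380, B: 3.072, D: 4.425; B is limiting.
G consumed = (4/1) × 3.072 = 12.29 mol
G remaining = 21.52 − 12.29 = 9.230 mol
mass = 9.230 × 240.76 = 2222 g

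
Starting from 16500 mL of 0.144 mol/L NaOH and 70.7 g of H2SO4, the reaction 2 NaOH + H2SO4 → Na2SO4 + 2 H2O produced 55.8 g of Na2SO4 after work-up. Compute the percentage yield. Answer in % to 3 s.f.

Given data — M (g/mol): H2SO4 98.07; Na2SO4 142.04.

n(NaOH) = 0.144 × 16500/1000 = 2.376 mol
n(H2SO4) = 70.70 / 98.07 = 0.7209 mol
n/ν for NaOH = 2.376/2 = 1.188
n/ν for H2SO4 = 0.7209/1 = 0.7209
Smallest n/ν is H2SO4 → limiting reagent.
theoretical n(Na2SO4) = (1/1) × 0.7209 = 0.7209 mol → 102.4 g
% yield = 55.8 / 102.4 × 100 = 54.49 %

54.5 %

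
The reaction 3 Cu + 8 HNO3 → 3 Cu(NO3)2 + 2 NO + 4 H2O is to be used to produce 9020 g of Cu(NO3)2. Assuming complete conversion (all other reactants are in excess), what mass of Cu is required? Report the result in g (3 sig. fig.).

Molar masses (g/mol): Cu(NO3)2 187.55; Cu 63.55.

n(Cu(NO3)2) = 9020 / 187.55 = 48.09 mol
n(Cu) = (3/3) × 48.09 = 48.09 mol
mass = 48.09 × 63.55 = 3056 g

3060 g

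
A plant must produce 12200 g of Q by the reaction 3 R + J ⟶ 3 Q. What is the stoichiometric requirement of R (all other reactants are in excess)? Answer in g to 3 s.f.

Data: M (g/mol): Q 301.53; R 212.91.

8610 g

n(Q) = 12200 / 301.53 = 40.46 mol
n(R) = (3/3) × 40.46 = 40.46 mol
mass = 40.46 × 212.91 = 8614 g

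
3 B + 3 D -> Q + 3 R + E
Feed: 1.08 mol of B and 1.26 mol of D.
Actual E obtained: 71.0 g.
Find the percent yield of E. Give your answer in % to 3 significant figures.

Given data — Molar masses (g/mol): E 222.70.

n(B) = 1.080 mol
n(D) = 1.260 mol
n/ν for B = 1.080/3 = 0.3600
n/ν for D = 1.260/3 = 0.4200
Smallest n/ν is B → limiting reagent.
theoretical n(E) = (1/3) × 1.080 = 0.3600 mol → 80.17 g
% yield = 71.0 / 80.17 × 100 = 88.56 %

88.6 %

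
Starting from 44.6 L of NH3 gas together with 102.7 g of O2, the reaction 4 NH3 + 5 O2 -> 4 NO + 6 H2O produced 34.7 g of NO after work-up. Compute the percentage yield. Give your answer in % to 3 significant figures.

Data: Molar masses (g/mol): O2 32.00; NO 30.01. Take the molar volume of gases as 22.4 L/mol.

58.1 %

n(NH3) = 44.60 / 22.4 = 1.991 mol
n(O2) = 102.7 / 32.00 = 3.209 mol
n/ν for NH3 = 1.991/4 = 0.4978
n/ν for O2 = 3.209/5 = 0.6418
Smallest n/ν is NH3 → limiting reagent.
theoretical n(NO) = (4/4) × 1.991 = 1.991 mol → 59.75 g
% yield = 34.7 / 59.75 × 100 = 58.08 %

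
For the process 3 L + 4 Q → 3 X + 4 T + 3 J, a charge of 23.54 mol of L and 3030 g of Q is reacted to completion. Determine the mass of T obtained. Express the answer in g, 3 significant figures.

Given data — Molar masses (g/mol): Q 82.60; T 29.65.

931 g

n(L) = 23.54 mol
n(Q) = 3030 / 82.60 = 36.68 mol
n/ν → L: 7.847, Q: 9.170; L is limiting.
n(T) = (4/3) × 23.54 = 31.39 mol
mass = 31.39 × 29.65 = 930.7 g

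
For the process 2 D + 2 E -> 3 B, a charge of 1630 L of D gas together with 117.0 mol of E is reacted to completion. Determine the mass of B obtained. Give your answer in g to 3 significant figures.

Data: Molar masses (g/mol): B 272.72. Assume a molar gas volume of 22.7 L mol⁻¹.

n(D) = 1630 / 22.7 = 71.81 mol
n(E) = 117.0 mol
n/ν for D = 71.81/2 = 35.91
n/ν for E = 117.0/2 = 58.50
Smallest n/ν is D → limiting reagent.
n(B) = (3/2) × 71.81 = 107.7 mol
mass = 107.7 × 272.72 = 29370 g

29400 g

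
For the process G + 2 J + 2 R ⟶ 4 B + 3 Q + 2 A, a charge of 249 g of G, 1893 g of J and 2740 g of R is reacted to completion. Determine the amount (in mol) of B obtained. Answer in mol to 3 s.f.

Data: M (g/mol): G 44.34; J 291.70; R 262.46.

n(G) = 249.0 / 44.34 = 5.616 mol
n(J) = 1893 / 291.70 = 6.490 mol
n(R) = 2740 / 262.46 = 10.44 mol
n/ν → G: 5.616, J: 3.245, R: 5.220; J is limiting.
n(B) = (4/2) × 6.490 = 12.98 mol

13.0 mol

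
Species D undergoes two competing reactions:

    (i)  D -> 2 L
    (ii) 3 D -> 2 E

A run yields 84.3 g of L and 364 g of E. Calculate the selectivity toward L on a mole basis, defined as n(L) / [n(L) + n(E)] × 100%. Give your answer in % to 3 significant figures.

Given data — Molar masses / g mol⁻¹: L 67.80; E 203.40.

41.0 %

n(L) = 84.3 / 67.80 = 1.243 mol
n(E) = 364 / 203.40 = 1.790 mol
selectivity = 1.243/(1.243+1.790) × 100 = 40.98 %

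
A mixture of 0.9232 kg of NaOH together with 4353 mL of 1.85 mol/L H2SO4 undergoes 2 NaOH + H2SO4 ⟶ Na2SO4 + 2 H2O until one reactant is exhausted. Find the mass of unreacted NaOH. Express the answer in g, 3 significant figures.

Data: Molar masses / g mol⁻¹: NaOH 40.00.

279 g

n(NaOH) = 0.9232×1000 / 40.00 = 23.08 mol
n(H2SO4) = 1.85 × 4353/1000 = 8.053 mol
n/ν for NaOH = 23.08/2 = 11.54
n/ν for H2SO4 = 8.053/1 = 8.053
Smallest n/ν is H2SO4 → limiting reagent.
NaOH consumed = (2/1) × 8.053 = 16.11 mol
NaOH remaining = 23.08 − 16.11 = 6.970 mol
mass = 6.970 × 40.00 = 278.8 g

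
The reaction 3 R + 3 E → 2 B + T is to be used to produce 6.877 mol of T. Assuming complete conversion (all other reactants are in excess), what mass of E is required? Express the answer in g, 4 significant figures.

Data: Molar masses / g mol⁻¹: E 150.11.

3097 g

n(T) = 6.877 mol
n(E) = (3/1) × 6.877 = 20.63 mol
mass = 20.63 × 150.11 = 3097 g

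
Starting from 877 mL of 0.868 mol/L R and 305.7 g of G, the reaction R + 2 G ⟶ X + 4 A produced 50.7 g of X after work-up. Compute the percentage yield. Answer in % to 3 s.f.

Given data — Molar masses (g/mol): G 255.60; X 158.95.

n(R) = 0.868 × 877.0/1000 = 0.7612 mol
n(G) = 305.7 / 255.60 = 1.196 mol
n/ν → R: 0.7612, G: 0.5980; G is limiting.
theoretical n(X) = (1/2) × 1.196 = 0.5980 mol → 95.05 g
% yield = 50.7 / 95.05 × 100 = 53.34 %

53.3 %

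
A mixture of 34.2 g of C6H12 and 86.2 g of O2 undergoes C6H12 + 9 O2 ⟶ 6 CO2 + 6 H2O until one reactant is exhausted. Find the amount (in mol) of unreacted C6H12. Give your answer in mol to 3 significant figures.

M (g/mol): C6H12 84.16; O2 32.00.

0.107 mol

n(C6H12) = 34.20 / 84.16 = 0.4064 mol
n(O2) = 86.20 / 32.00 = 2.694 mol
n/ν for C6H12 = 0.4064/1 = 0.4064
n/ν for O2 = 2.694/9 = 0.2993
Smallest n/ν is O2 → limiting reagent.
C6H12 consumed = (1/9) × 2.694 = 0.2993 mol
C6H12 remaining = 0.4064 − 0.2993 = 0.1071 mol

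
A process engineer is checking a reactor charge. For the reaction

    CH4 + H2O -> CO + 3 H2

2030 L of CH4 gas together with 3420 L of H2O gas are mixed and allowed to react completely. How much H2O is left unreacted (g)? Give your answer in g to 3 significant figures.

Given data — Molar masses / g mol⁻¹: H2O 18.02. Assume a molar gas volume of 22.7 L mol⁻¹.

1100 g

n(CH4) = 2030 / 22.7 = 89.43 mol
n(H2O) = 3420 / 22.7 = 150.7 mol
n/ν → CH4: 89.43, H2O: 150.7; CH4 is limiting.
H2O consumed = (1/1) × 89.43 = 89.43 mol
H2O remaining = 150.7 − 89.43 = 61.27 mol
mass = 61.27 × 18.02 = 1104 g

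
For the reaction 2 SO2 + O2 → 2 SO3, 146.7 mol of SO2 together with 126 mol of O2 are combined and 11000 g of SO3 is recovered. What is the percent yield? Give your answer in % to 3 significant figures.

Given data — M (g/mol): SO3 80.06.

93.7 %

n(SO2) = 146.7 mol
n(O2) = 126.0 mol
n/ν for SO2 = 146.7/2 = 73.35
n/ν for O2 = 126.0/1 = 126.0
Smallest n/ν is SO2 → limiting reagent.
theoretical n(SO3) = (2/2) × 146.7 = 146.7 mol → 11740 g
% yield = 11000 / 11740 × 100 = 93.70 %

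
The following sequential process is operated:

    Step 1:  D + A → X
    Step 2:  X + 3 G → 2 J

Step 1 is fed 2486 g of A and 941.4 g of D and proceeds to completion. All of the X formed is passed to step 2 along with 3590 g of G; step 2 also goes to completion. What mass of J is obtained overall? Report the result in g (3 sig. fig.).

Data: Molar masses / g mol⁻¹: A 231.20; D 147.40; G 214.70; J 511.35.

5700 g

Step 1:
n(A) = 2486 / 231.20 = 10.75 mol
n(D) = 941.4 / 147.40 = 6.387 mol
n/ν for A = 10.75/1 = 10.75
n/ν for D = 6.387/1 = 6.387
Smallest n/ν is D → limiting reagent.
n(X) produced = (1/1) × 6.387 = 6.387 mol
Step 2:
n(X) available = 6.387 mol
n(G) = 3590 / 214.70 = 16.72 mol
n/ν for X = 6.387/1 = 6.387
n/ν for G = 16.72/3 = 5.573
Smallest n/ν is G → limiting reagent.
n(J) = (2/3) × 16.72 = 11.15 mol
mass = 11.15 × 511.35 = 5702 g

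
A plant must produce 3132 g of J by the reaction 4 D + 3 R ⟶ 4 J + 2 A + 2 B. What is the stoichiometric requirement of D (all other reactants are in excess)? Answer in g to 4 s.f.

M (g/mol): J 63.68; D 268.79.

13220 g

n(J) = 3132 / 63.68 = 49.18 mol
n(D) = (4/4) × 49.18 = 49.18 mol
mass = 49.18 × 268.79 = 13220 g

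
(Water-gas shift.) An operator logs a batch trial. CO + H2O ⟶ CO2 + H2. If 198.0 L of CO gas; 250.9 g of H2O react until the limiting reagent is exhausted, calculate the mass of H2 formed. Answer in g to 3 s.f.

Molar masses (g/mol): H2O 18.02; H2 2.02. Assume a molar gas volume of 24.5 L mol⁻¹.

16.3 g

n(CO) = 198.0 / 24.5 = 8.082 mol
n(H2O) = 250.9 / 18.02 = 13.92 mol
n/ν for CO = 8.082/1 = 8.082
n/ν for H2O = 13.92/1 = 13.92
Smallest n/ν is CO → limiting reagent.
n(H2) = (1/1) × 8.082 = 8.082 mol
mass = 8.082 × 2.02 = 16.33 g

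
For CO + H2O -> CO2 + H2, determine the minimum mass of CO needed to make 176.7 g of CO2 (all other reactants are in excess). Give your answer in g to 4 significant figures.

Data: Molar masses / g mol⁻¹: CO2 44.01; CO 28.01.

n(CO2) = 176.7 / 44.01 = 4.015 mol
n(CO) = (1/1) × 4.015 = 4.015 mol
mass = 4.015 × 28.01 = 112.5 g

112.5 g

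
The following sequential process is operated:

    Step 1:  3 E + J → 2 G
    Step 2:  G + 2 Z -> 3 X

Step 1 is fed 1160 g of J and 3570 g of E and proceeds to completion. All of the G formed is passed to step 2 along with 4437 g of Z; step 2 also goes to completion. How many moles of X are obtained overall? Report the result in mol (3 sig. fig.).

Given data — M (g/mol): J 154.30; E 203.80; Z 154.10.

Step 1:
n(J) = 1160 / 154.30 = 7.518 mol
n(E) = 3570 / 203.80 = 17.52 mol
n/ν for J = 7.518/1 = 7.518
n/ν for E = 17.52/3 = 5.840
Smallest n/ν is E → limiting reagent.
n(G) produced = (2/3) × 17.52 = 11.68 mol
Step 2:
n(G) available = 11.68 mol
n(Z) = 4437 / 154.10 = 28.79 mol
n/ν for G = 11.68/1 = 11.68
n/ν for Z = 28.79/2 = 14.40
Smallest n/ν is G → limiting reagent.
n(X) = (3/1) × 11.68 = 35.04 mol

35.0 mol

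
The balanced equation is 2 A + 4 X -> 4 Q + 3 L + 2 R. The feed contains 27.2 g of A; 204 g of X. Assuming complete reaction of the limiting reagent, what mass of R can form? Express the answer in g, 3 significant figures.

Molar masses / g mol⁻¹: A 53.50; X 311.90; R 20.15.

n(A) = 27.20 / 53.50 = 0.5084 mol
n(X) = 204.0 / 311.90 = 0.6541 mol
n/ν for A = 0.5084/2 = 0.2542
n/ν for X = 0.6541/4 = 0.1635
Smallest n/ν is X → limiting reagent.
n(R) = (2/4) × 0.6541 = 0.3271 mol
mass = 0.3271 × 20.15 = 6.591 g

6.59 g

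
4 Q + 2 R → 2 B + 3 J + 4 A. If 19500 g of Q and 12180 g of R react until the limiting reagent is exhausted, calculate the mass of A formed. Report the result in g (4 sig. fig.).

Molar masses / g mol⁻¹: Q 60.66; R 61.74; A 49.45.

n(Q) = 19500 / 60.66 = 321.5 mol
n(R) = 12180 / 61.74 = 197.3 mol
n/ν → Q: 80.38, R: 98.65; Q is limiting.
n(A) = (4/4) × 321.5 = 321.5 mol
mass = 321.5 × 49.45 = 15900 g

15900 g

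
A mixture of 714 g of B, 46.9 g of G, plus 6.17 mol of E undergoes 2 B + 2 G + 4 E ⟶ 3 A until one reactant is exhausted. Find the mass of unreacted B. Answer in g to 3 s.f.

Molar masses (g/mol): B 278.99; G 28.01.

247 g

n(B) = 714.0 / 278.99 = 2.559 mol
n(G) = 46.90 / 28.01 = 1.674 mol
n(E) = 6.170 mol
n/ν → B: 1.280, G: 0.8370, E: 1.543; G is limiting.
B consumed = (2/2) × 1.674 = 1.674 mol
B remaining = 2.559 − 1.674 = 0.8850 mol
mass = 0.8850 × 278.99 = 246.9 g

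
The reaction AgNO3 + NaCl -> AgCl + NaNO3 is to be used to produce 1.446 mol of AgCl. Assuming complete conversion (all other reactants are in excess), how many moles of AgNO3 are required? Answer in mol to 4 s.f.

1.446 mol

n(AgCl) = 1.446 mol
n(AgNO3) = (1/1) × 1.446 = 1.446 mol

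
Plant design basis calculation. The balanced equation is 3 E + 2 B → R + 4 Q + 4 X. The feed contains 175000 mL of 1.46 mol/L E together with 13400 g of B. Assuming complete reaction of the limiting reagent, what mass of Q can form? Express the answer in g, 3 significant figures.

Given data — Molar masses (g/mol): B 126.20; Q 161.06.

34200 g

n(E) = 1.46 × 175000/1000 = 255.5 mol
n(B) = 13400 / 126.20 = 106.2 mol
n/ν for E = 255.5/3 = 85.17
n/ν for B = 106.2/2 = 53.10
Smallest n/ν is B → limiting reagent.
n(Q) = (4/2) × 106.2 = 212.4 mol
mass = 212.4 × 161.06 = 34210 g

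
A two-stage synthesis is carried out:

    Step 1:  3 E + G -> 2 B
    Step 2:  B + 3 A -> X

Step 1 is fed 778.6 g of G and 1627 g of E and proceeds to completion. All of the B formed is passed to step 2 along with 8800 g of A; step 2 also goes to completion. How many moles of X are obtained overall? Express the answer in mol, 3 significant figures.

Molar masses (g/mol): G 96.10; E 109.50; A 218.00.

Step 1:
n(G) = 778.6 / 96.10 = 8.102 mol
n(E) = 1627 / 109.50 = 14.86 mol
n/ν for G = 8.102/1 = 8.102
n/ν for E = 14.86/3 = 4.953
Smallest n/ν is E → limiting reagent.
n(B) produced = (2/3) × 14.86 = 9.907 mol
Step 2:
n(B) available = 9.907 mol
n(A) = 8800 / 218.00 = 40.37 mol
n/ν for B = 9.907/1 = 9.907
n/ν for A = 40.37/3 = 13.46
Smallest n/ν is B → limiting reagent.
n(X) = (1/1) × 9.907 = 9.907 mol

9.91 mol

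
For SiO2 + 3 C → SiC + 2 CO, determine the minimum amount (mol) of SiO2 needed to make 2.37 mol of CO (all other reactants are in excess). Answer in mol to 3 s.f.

1.19 mol

n(CO) = 2.370 mol
n(SiO2) = (1/2) × 2.370 = 1.185 mol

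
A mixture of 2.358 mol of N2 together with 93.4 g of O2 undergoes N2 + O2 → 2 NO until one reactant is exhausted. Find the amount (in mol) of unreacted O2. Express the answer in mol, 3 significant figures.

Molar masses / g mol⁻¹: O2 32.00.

n(N2) = 2.358 mol
n(O2) = 93.40 / 32.00 = 2.919 mol
n/ν → N2: 2.358, O2: 2.919; N2 is limiting.
O2 consumed = (1/1) × 2.358 = 2.358 mol
O2 remaining = 2.919 − 2.358 = 0.5610 mol

0.561 mol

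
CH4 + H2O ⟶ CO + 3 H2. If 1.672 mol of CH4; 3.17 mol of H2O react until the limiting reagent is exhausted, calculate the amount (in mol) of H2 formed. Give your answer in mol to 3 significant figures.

n(CH4) = 1.672 mol
n(H2O) = 3.170 mol
n/ν for CH4 = 1.672/1 = 1.672
n/ν for H2O = 3.170/1 = 3.170
Smallest n/ν is CH4 → limiting reagent.
n(H2) = (3/1) × 1.672 = 5.016 mol

5.02 mol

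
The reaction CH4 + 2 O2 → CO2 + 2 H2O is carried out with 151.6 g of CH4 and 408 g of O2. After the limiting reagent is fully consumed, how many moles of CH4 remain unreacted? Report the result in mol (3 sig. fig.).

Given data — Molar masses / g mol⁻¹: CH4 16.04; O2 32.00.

n(CH4) = 151.6 / 16.04 = 9.451 mol
n(O2) = 408.0 / 32.00 = 12.75 mol
n/ν for CH4 = 9.451/1 = 9.451
n/ν for O2 = 12.75/2 = 6.375
Smallest n/ν is O2 → limiting reagent.
CH4 consumed = (1/2) × 12.75 = 6.375 mol
CH4 remaining = 9.451 − 6.375 = 3.076 mol

3.08 mol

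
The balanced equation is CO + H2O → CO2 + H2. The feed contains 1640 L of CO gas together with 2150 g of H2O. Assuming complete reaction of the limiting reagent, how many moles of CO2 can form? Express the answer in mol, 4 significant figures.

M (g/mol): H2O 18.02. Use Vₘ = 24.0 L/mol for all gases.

n(CO) = 1640 / 24.0 = 68.33 mol
n(H2O) = 2150 / 18.02 = 119.3 mol
n/ν → CO: 68.33, H2O: 119.3; CO is limiting.
n(CO2) = (1/1) × 68.33 = 68.33 mol

68.33 mol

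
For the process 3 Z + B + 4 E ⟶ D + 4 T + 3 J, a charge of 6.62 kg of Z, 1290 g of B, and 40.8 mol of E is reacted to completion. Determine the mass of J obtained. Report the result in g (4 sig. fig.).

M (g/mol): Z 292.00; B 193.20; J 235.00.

4707 g

n(Z) = 6.620×1000 / 292.00 = 22.67 mol
n(B) = 1290 / 193.20 = 6.677 mol
n(E) = 40.80 mol
n/ν → Z: 7.557, B: 6.677, E: 10.20; B is limiting.
n(J) = (3/1) × 6.677 = 20.03 mol
mass = 20.03 × 235.00 = 4707 g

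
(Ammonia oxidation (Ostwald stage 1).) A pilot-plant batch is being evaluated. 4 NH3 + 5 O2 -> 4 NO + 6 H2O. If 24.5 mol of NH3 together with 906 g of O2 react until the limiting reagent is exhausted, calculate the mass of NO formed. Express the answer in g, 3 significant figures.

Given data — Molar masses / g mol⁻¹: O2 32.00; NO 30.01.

n(NH3) = 24.50 mol
n(O2) = 906.0 / 32.00 = 28.31 mol
n/ν for NH3 = 24.50/4 = 6.125
n/ν for O2 = 28.31/5 = 5.662
Smallest n/ν is O2 → limiting reagent.
n(NO) = (4/5) × 28.31 = 22.65 mol
mass = 22.65 × 30.01 = 679.7 g

680 g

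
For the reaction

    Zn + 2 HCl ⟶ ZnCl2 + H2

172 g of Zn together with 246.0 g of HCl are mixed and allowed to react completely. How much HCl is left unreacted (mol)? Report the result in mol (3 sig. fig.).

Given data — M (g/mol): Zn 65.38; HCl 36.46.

n(Zn) = 172.0 / 65.38 = 2.631 mol
n(HCl) = 246.0 / 36.46 = 6.747 mol
n/ν → Zn: 2.631, HCl: 3.374; Zn is limiting.
HCl consumed = (2/1) × 2.631 = 5.262 mol
HCl remaining = 6.747 − 5.262 = 1.485 mol

1.49 mol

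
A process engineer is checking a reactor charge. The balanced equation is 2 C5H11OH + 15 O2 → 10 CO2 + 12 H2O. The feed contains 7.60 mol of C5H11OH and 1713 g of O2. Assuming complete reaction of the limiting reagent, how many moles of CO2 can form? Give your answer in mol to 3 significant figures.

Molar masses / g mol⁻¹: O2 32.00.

35.7 mol

n(C5H11OH) = 7.600 mol
n(O2) = 1713 / 32.00 = 53.53 mol
n/ν for C5H11OH = 7.600/2 = 3.800
n/ν for O2 = 53.53/15 = 3.569
Smallest n/ν is O2 → limiting reagent.
n(CO2) = (10/15) × 53.53 = 35.69 mol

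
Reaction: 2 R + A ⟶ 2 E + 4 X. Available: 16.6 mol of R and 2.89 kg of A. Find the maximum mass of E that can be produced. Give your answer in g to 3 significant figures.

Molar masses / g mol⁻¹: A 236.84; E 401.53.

6670 g

n(R) = 16.60 mol
n(A) = 2.890×1000 / 236.84 = 12.20 mol
n/ν → R: 8.300, A: 12.20; R is limiting.
n(E) = (2/2) × 16.60 = 16.60 mol
mass = 16.60 × 401.53 = 6665 g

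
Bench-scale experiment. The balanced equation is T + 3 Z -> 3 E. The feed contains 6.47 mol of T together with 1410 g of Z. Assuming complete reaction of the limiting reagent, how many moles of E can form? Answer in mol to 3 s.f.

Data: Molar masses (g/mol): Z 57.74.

n(T) = 6.470 mol
n(Z) = 1410 / 57.74 = 24.42 mol
n/ν → T: 6.470, Z: 8.140; T is limiting.
n(E) = (3/1) × 6.470 = 19.41 mol

19.4 mol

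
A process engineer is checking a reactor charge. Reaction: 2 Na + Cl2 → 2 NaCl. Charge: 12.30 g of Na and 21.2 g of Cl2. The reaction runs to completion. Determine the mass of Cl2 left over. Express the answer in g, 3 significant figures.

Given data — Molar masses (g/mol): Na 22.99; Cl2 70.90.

n(Na) = 12.30 / 22.99 = 0.5350 mol
n(Cl2) = 21.20 / 70.90 = 0.2990 mol
n/ν for Na = 0.5350/2 = 0.2675
n/ν for Cl2 = 0.2990/1 = 0.2990
Smallest n/ν is Na → limiting reagent.
Cl2 consumed = (1/2) × 0.5350 = 0.2675 mol
Cl2 remaining = 0.2990 − 0.2675 = 0.03150 mol
mass = 0.03150 × 70.90 = 2.233 g

2.23 g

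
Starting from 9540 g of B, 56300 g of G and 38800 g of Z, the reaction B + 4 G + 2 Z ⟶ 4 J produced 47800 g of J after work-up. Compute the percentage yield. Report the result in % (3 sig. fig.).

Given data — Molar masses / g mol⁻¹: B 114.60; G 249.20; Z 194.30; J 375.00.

n(B) = 9540 / 114.60 = 83.25 mol
n(G) = 56300 / 249.20 = 225.9 mol
n(Z) = 38800 / 194.30 = 199.7 mol
n/ν for B = 83.25/1 = 83.25
n/ν for G = 225.9/4 = 56.48
n/ν for Z = 199.7/2 = 99.85
Smallest n/ν is G → limiting reagent.
theoretical n(J) = (4/4) × 225.9 = 225.9 mol → 84710 g
% yield = 47800 / 84710 × 100 = 56.43 %

56.4 %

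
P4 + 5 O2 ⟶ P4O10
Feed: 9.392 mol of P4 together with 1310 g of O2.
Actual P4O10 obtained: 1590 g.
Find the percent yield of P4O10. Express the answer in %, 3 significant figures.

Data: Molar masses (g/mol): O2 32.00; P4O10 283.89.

n(P4) = 9.392 mol
n(O2) = 1310 / 32.00 = 40.94 mol
n/ν for P4 = 9.392/1 = 9.392
n/ν for O2 = 40.94/5 = 8.188
Smallest n/ν is O2 → limiting reagent.
theoretical n(P4O10) = (1/5) × 40.94 = 8.188 mol → 2324 g
% yield = 1590 / 2324 × 100 = 68.42 %

68.4 %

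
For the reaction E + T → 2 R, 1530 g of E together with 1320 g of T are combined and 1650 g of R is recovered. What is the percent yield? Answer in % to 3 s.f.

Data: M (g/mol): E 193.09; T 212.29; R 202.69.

65.5 %

n(E) = 1530 / 193.09 = 7.924 mol
n(T) = 1320 / 212.29 = 6.218 mol
n/ν for E = 7.924/1 = 7.924
n/ν for T = 6.218/1 = 6.218
Smallest n/ν is T → limiting reagent.
theoretical n(R) = (2/1) × 6.218 = 12.44 mol → 2521 g
% yield = 1650 / 2521 × 100 = 65.45 %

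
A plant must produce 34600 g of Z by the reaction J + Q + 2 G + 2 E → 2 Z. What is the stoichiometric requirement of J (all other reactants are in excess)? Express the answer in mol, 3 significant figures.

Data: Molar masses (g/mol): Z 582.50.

n(Z) = 34600 / 582.50 = 59.40 mol
n(J) = (1/2) × 59.40 = 29.70 mol

29.7 mol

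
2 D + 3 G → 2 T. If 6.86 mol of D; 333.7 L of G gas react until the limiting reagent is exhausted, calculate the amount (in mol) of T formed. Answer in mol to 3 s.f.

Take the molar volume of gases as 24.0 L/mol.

n(D) = 6.860 mol
n(G) = 333.7 / 24.0 = 13.90 mol
n/ν for D = 6.860/2 = 3.430
n/ν for G = 13.90/3 = 4.633
Smallest n/ν is D → limiting reagent.
n(T) = (2/2) × 6.860 = 6.860 mol

6.86 mol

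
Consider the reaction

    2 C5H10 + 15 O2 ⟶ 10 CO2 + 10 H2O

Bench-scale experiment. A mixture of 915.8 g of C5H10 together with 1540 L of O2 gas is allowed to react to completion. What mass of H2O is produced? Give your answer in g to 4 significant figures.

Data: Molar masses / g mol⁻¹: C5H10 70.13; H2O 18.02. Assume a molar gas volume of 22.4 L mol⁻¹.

825.9 g

n(C5H10) = 915.8 / 70.13 = 13.06 mol
n(O2) = 1540 / 22.4 = 68.75 mol
n/ν → C5H10: 6.530, O2: 4.583; O2 is limiting.
n(H2O) = (10/15) × 68.75 = 45.83 mol
mass = 45.83 × 18.02 = 825.9 g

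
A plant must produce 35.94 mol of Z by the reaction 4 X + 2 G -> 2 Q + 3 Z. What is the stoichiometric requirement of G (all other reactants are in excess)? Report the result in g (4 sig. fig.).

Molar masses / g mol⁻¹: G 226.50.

5427 g

n(Z) = 35.94 mol
n(G) = (2/3) × 35.94 = 23.96 mol
mass = 23.96 × 226.50 = 5427 g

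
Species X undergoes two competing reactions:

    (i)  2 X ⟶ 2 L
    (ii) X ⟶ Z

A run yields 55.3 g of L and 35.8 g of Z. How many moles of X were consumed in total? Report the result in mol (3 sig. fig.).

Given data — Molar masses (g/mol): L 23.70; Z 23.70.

3.84 mol

n(L) = 55.3 / 23.70 = 2.333 mol
n(Z) = 35.8 / 23.70 = 1.511 mol
n(X) via (i) = (2/2)×2.333 = 2.333 mol
n(X) via (ii) = (1/1)×1.511 = 1.511 mol
total n(X) = 2.333 + 1.511 = 3.844 mol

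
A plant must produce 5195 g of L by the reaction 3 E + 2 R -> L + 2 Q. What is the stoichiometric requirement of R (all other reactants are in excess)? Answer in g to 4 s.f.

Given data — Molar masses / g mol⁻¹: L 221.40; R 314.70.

n(L) = 5195 / 221.40 = 23.46 mol
n(R) = (2/1) × 23.46 = 46.92 mol
mass = 46.92 × 314.70 = 14770 g

14770 g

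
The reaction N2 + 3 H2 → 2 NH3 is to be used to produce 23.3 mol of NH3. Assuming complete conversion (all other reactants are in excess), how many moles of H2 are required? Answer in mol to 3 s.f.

n(NH3) = 23.30 mol
n(H2) = (3/2) × 23.30 = 34.95 mol

35.0 mol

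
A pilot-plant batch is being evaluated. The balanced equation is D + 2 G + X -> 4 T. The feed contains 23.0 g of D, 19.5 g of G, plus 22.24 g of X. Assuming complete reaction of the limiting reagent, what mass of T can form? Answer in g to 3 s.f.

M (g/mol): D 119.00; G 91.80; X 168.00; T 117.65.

50.0 g

n(D) = 23.00 / 119.00 = 0.1933 mol
n(G) = 19.50 / 91.80 = 0.2124 mol
n(X) = 22.24 / 168.00 = 0.1324 mol
n/ν → D: 0.1933, G: 0.1062, X: 0.1324; G is limiting.
n(T) = (4/2) × 0.2124 = 0.4248 mol
mass = 0.4248 × 117.65 = 49.98 g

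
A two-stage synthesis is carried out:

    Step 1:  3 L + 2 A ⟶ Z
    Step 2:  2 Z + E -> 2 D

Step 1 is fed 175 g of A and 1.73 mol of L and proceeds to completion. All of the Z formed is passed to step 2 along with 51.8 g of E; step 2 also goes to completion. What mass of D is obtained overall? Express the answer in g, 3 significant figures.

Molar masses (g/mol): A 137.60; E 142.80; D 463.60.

267 g

Step 1:
n(A) = 175.0 / 137.60 = 1.272 mol
n(L) = 1.730 mol
n/ν for A = 1.272/2 = 0.6360
n/ν for L = 1.730/3 = 0.5767
Smallest n/ν is L → limiting reagent.
n(Z) produced = (1/3) × 1.730 = 0.5767 mol
Step 2:
n(Z) available = 0.5767 mol
n(E) = 51.80 / 142.80 = 0.3627 mol
n/ν for Z = 0.5767/2 = 0.2884
n/ν for E = 0.3627/1 = 0.3627
Smallest n/ν is Z → limiting reagent.
n(D) = (2/2) × 0.5767 = 0.5767 mol
mass = 0.5767 × 463.60 = 267.4 g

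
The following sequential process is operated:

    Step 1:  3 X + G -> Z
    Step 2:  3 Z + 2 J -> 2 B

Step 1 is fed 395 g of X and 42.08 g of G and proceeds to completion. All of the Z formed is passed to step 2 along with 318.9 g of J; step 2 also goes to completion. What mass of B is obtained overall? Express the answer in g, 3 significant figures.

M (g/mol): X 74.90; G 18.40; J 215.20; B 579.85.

Step 1:
n(X) = 395.0 / 74.90 = 5.274 mol
n(G) = 42.08 / 18.40 = 2.287 mol
n/ν → X: 1.758, G: 2.287; X is limiting.
n(Z) produced = (1/3) × 5.274 = 1.758 mol
Step 2:
n(Z) available = 1.758 mol
n(J) = 318.9 / 215.20 = 1.482 mol
n/ν → Z: 0.5860, J: 0.7410; Z is limiting.
n(B) = (2/3) × 1.758 = 1.172 mol
mass = 1.172 × 579.85 = 679.6 g

680 g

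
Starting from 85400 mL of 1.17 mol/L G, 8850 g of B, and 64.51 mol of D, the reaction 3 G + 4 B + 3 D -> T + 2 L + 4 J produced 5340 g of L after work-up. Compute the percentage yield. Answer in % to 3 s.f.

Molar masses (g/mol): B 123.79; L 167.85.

n(G) = 1.17 × 85400/1000 = 99.92 mol
n(B) = 8850 / 123.79 = 71.49 mol
n(D) = 64.51 mol
n/ν for G = 99.92/3 = 33.31
n/ν for B = 71.49/4 = 17.87
n/ν for D = 64.51/3 = 21.50
Smallest n/ν is B → limiting reagent.
theoretical n(L) = (2/4) × 71.49 = 35.75 mol → 6001 g
% yield = 5340 / 6001 × 100 = 88.99 %

89.0 %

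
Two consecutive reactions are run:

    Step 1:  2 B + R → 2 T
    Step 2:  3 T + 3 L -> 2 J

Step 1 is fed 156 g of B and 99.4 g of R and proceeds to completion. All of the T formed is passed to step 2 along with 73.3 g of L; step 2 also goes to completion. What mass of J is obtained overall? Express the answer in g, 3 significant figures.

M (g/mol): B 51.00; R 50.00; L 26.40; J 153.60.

Step 1:
n(B) = 156.0 / 51.00 = 3.059 mol
n(R) = 99.40 / 50.00 = 1.988 mol
n/ν for B = 3.059/2 = 1.530
n/ν for R = 1.988/1 = 1.988
Smallest n/ν is B → limiting reagent.
n(T) produced = (2/2) × 3.059 = 3.059 mol
Step 2:
n(T) available = 3.059 mol
n(L) = 73.30 / 26.40 = 2.777 mol
n/ν for T = 3.059/3 = 1.020
n/ν for L = 2.777/3 = 0.9257
Smallest n/ν is L → limiting reagent.
n(J) = (2/3) × 2.777 = 1.851 mol
mass = 1.851 × 153.60 = 284.3 g

284 g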